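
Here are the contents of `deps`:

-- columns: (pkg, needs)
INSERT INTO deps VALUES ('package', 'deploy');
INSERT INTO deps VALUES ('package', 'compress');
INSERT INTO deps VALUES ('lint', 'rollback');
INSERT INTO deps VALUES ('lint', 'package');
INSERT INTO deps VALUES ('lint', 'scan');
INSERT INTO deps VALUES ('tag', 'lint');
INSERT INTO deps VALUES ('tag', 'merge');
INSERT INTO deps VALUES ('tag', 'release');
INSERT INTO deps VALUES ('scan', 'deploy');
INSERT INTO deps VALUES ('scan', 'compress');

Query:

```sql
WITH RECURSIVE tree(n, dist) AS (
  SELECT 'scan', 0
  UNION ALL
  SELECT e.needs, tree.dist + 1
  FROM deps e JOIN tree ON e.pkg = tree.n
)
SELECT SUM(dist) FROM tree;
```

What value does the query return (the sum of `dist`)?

2

Base: (scan, dist=0).
Iteration 1: edges from {scan} -> (compress, dist=1), (deploy, dist=1).
Iteration 2: no outgoing edges from {compress,deploy}; recursion stops.
SUM(dist) = 0 + 1 + 1 = 2.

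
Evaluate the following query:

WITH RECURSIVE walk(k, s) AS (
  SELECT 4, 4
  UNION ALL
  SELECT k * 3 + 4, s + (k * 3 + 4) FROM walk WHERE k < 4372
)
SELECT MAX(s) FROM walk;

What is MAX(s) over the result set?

Base: k=4, s=4.
Iteration 1: 4 < 4372 holds -> k = 4 * 3 + 4 = 16, s = 4 + 16 = 20.
Iteration 2: 16 < 4372 holds -> k = 16 * 3 + 4 = 52, s = 20 + 52 = 72.
Iteration 3: 52 < 4372 holds -> k = 52 * 3 + 4 = 160, s = 72 + 160 = 232.
Iteration 4: 160 < 4372 holds -> k = 160 * 3 + 4 = 484, s = 232 + 484 = 716.
Iteration 5: 484 < 4372 holds -> k = 484 * 3 + 4 = 1456, s = 716 + 1456 = 2172.
Iteration 6: 1456 < 4372 holds -> k = 1456 * 3 + 4 = 4372, s = 2172 + 4372 = 6544.
Iteration 7: 4372 < 4372 fails; recursion stops.
s values: 4, 20, 72, 232, 716, 2172, 6544; the maximum is 6544.

6544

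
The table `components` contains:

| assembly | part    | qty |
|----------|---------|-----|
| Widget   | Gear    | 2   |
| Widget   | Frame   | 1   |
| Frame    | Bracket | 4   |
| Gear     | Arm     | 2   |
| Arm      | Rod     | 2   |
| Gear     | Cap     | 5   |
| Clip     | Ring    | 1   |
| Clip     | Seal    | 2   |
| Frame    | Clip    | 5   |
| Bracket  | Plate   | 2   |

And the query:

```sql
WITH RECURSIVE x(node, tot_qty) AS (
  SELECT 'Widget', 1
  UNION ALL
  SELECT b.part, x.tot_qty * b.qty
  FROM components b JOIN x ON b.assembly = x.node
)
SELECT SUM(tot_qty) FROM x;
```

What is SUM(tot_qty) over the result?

58

Base: (Widget, tot_qty=1).
Iteration 1: components of {Widget} -> Frame = 1*1 = 1, Gear = 1*2 = 2.
Iteration 2: components of {Frame,Gear} -> Arm = 2*2 = 4, Bracket = 1*4 = 4, Cap = 2*5 = 10, Clip = 1*5 = 5.
Iteration 3: components of {Arm,Bracket,Cap,Clip} -> Plate = 4*2 = 8, Ring = 5*1 = 5, Rod = 4*2 = 8, Seal = 5*2 = 10.
Iteration 4: no further components; recursion stops.
SUM(tot_qty) = 1 + 2 + 1 + 10 + 4 + 4 + 5 + 8 + 8 + 10 + 5 = 58.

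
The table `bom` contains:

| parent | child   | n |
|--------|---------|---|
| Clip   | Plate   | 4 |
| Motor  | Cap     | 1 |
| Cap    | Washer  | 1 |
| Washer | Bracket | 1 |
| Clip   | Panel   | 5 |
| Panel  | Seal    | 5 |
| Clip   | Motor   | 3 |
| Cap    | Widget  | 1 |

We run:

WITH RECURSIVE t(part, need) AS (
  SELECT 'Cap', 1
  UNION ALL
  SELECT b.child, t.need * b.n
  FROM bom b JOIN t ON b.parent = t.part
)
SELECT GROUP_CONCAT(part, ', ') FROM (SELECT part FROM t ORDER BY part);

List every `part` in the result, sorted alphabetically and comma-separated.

Bracket, Cap, Washer, Widget

Base: (Cap, need=1).
Iteration 1: components of {Cap} -> Washer = 1*1 = 1, Widget = 1*1 = 1.
Iteration 2: components of {Washer,Widget} -> Bracket = 1*1 = 1.
Iteration 3: no further components; recursion stops.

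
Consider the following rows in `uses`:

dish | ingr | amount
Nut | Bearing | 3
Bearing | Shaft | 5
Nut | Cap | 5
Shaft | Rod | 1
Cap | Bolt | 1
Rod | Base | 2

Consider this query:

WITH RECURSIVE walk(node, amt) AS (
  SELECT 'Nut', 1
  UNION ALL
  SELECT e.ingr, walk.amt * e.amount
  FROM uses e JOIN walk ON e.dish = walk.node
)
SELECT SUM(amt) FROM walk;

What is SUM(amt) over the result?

Base: (Nut, amt=1).
Iteration 1: components of {Nut} -> Bearing = 1*3 = 3, Cap = 1*5 = 5.
Iteration 2: components of {Bearing,Cap} -> Bolt = 5*1 = 5, Shaft = 3*5 = 15.
Iteration 3: components of {Bolt,Shaft} -> Rod = 15*1 = 15.
Iteration 4: components of {Rod} -> Base = 15*2 = 30.
Iteration 5: no further components; recursion stops.
SUM(amt) = 1 + 3 + 5 + 15 + 5 + 15 + 30 = 74.

74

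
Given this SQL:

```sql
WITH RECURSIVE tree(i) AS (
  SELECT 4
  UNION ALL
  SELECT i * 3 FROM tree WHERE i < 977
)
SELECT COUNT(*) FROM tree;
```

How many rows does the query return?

Base: i=4.
Iteration 1: 4 < 977 holds -> i = 4 * 3 = 12.
Iteration 2: 12 < 977 holds -> i = 12 * 3 = 36.
Iteration 3: 36 < 977 holds -> i = 36 * 3 = 108.
Iteration 4: 108 < 977 holds -> i = 108 * 3 = 324.
Iteration 5: 324 < 977 holds -> i = 324 * 3 = 972.
Iteration 6: 972 < 977 holds -> i = 972 * 3 = 2916.
Iteration 7: 2916 < 977 fails; recursion stops.
Total rows emitted: 7.

7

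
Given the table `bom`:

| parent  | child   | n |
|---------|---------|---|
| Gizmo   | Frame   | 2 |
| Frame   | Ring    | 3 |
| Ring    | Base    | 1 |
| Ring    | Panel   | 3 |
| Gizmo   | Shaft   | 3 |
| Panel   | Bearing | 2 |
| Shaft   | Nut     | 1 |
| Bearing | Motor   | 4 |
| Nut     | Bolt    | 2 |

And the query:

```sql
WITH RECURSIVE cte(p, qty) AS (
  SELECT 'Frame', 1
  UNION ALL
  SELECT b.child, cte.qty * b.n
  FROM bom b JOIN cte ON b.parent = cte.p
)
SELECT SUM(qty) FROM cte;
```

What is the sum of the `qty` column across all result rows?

Base: (Frame, qty=1).
Iteration 1: components of {Frame} -> Ring = 1*3 = 3.
Iteration 2: components of {Ring} -> Base = 3*1 = 3, Panel = 3*3 = 9.
Iteration 3: components of {Base,Panel} -> Bearing = 9*2 = 18.
Iteration 4: components of {Bearing} -> Motor = 18*4 = 72.
Iteration 5: no further components; recursion stops.
SUM(qty) = 1 + 3 + 3 + 9 + 18 + 72 = 106.

106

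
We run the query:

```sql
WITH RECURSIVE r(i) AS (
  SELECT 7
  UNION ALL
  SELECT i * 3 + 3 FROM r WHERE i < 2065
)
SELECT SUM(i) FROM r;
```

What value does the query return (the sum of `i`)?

9280

Base: i=7.
Iteration 1: 7 < 2065 holds -> i = 7 * 3 + 3 = 24.
Iteration 2: 24 < 2065 holds -> i = 24 * 3 + 3 = 75.
Iteration 3: 75 < 2065 holds -> i = 75 * 3 + 3 = 228.
Iteration 4: 228 < 2065 holds -> i = 228 * 3 + 3 = 687.
Iteration 5: 687 < 2065 holds -> i = 687 * 3 + 3 = 2064.
Iteration 6: 2064 < 2065 holds -> i = 2064 * 3 + 3 = 6195.
Iteration 7: 6195 < 2065 fails; recursion stops.
SUM(i) = 7 + 24 + 75 + 228 + 687 + 2064 + 6195 = 9280.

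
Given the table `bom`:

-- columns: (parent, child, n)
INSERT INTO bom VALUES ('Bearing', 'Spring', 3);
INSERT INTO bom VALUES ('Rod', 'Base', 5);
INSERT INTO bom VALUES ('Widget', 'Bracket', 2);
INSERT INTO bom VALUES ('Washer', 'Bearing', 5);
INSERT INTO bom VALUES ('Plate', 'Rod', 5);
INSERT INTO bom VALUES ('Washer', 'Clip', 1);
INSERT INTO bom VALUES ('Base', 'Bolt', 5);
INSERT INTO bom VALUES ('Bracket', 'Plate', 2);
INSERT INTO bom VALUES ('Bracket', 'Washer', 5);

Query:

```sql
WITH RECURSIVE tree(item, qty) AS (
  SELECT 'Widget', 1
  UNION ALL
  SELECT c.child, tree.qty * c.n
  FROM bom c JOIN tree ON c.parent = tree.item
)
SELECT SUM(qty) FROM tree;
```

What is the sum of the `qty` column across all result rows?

847

Base: (Widget, qty=1).
Iteration 1: components of {Widget} -> Bracket = 1*2 = 2.
Iteration 2: components of {Bracket} -> Plate = 2*2 = 4, Washer = 2*5 = 10.
Iteration 3: components of {Plate,Washer} -> Bearing = 10*5 = 50, Clip = 10*1 = 10, Rod = 4*5 = 20.
Iteration 4: components of {Bearing,Clip,Rod} -> Base = 20*5 = 100, Spring = 50*3 = 150.
Iteration 5: components of {Base,Spring} -> Bolt = 100*5 = 500.
Iteration 6: no further components; recursion stops.
SUM(qty) = 1 + 2 + 10 + 4 + 50 + 10 + 20 + 150 + 100 + 500 = 847.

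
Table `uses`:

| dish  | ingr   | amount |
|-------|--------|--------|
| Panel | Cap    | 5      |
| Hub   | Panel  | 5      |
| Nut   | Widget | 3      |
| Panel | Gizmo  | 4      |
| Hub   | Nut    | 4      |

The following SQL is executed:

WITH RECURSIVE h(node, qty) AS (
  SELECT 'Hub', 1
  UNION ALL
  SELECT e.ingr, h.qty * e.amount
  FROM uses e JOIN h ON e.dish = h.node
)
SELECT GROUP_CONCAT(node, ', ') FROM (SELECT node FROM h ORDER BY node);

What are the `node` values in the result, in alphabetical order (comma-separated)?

Base: (Hub, qty=1).
Iteration 1: components of {Hub} -> Nut = 1*4 = 4, Panel = 1*5 = 5.
Iteration 2: components of {Nut,Panel} -> Cap = 5*5 = 25, Gizmo = 5*4 = 20, Widget = 4*3 = 12.
Iteration 3: no further components; recursion stops.

Cap, Gizmo, Hub, Nut, Panel, Widget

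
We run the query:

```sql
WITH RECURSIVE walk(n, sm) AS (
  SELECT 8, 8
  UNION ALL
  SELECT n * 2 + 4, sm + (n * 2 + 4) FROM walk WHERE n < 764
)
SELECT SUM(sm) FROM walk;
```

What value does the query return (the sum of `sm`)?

Base: n=8, sm=8.
Iteration 1: 8 < 764 holds -> n = 8 * 2 + 4 = 20, sm = 8 + 20 = 28.
Iteration 2: 20 < 764 holds -> n = 20 * 2 + 4 = 44, sm = 28 + 44 = 72.
Iteration 3: 44 < 764 holds -> n = 44 * 2 + 4 = 92, sm = 72 + 92 = 164.
Iteration 4: 92 < 764 holds -> n = 92 * 2 + 4 = 188, sm = 164 + 188 = 352.
Iteration 5: 188 < 764 holds -> n = 188 * 2 + 4 = 380, sm = 352 + 380 = 732.
Iteration 6: 380 < 764 holds -> n = 380 * 2 + 4 = 764, sm = 732 + 764 = 1496.
Iteration 7: 764 < 764 fails; recursion stops.
SUM(sm) = 8 + 28 + 72 + 164 + 352 + 732 + 1496 = 2852.

2852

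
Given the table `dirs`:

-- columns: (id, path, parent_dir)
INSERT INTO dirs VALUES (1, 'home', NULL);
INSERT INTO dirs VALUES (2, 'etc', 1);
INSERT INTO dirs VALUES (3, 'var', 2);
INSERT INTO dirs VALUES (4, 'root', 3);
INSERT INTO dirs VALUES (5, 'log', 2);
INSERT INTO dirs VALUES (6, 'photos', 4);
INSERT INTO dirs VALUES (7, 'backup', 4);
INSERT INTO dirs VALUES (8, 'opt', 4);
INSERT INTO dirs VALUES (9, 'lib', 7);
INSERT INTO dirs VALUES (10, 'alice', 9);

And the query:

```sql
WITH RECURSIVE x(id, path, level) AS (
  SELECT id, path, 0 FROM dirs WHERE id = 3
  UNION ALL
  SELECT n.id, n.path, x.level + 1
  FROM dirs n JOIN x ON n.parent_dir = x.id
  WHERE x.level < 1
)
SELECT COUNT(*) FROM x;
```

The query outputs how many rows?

Base: id=3 (var) at level 0.
Iteration 1: rows with parent_dir in {3} -> root (id 4, level 1).
Iteration 2: level < 1 fails for all current rows; recursion stops.
Total rows emitted: 2.

2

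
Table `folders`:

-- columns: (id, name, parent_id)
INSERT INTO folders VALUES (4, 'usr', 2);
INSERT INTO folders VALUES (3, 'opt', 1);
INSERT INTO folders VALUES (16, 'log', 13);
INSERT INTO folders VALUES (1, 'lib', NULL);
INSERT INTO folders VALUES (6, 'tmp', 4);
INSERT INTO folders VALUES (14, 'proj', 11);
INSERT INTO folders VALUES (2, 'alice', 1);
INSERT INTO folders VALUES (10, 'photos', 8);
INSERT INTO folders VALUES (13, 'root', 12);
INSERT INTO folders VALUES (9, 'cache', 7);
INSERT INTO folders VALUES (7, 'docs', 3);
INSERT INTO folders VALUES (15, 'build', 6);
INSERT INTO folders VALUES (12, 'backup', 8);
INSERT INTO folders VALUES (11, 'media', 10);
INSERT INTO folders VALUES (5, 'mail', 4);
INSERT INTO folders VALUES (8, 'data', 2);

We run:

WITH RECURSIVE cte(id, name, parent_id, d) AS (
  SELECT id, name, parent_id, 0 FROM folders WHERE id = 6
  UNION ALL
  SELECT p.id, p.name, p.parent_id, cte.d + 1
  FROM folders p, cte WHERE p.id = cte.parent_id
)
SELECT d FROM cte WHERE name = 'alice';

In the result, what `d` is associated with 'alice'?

Base: id=6 (tmp), parent_id=4, d 0.
Iteration 1: join on id=4 -> usr (id 4, parent_id=2, d 1).
Iteration 2: join on id=2 -> alice (id 2, parent_id=1, d 2).
Iteration 3: join on id=1 -> lib (id 1, parent_id=NULL, d 3).
Iteration 4: parent_id is NULL; no match; recursion stops.

2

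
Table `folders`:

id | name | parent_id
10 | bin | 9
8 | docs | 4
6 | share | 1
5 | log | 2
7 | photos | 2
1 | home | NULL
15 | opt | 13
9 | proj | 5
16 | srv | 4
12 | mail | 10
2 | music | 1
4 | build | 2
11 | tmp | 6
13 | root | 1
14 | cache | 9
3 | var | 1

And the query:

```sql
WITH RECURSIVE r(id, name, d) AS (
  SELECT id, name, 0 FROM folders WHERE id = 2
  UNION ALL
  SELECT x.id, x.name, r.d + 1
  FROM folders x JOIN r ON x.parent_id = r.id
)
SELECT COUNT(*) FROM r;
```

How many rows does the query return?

Base: id=2 (music) at d 0.
Iteration 1: rows with parent_id in {2} -> build (id 4, d 1), log (id 5, d 1), photos (id 7, d 1).
Iteration 2: rows with parent_id in {4,5,7} -> docs (id 8, d 2), proj (id 9, d 2), srv (id 16, d 2).
Iteration 3: rows with parent_id in {8,9,16} -> bin (id 10, d 3), cache (id 14, d 3).
Iteration 4: rows with parent_id in {10,14} -> mail (id 12, d 4).
Iteration 5: no rows with parent_id in {12}; recursion stops.
Total rows emitted: 10.

10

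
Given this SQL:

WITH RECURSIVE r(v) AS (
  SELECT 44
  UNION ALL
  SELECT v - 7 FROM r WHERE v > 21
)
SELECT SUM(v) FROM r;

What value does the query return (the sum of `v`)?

150

Base: v=44.
Iteration 1: 44 > 21 holds -> v = 44 - 7 = 37.
Iteration 2: 37 > 21 holds -> v = 37 - 7 = 30.
Iteration 3: 30 > 21 holds -> v = 30 - 7 = 23.
Iteration 4: 23 > 21 holds -> v = 23 - 7 = 16.
Iteration 5: 16 > 21 fails; recursion stops.
SUM(v) = 44 + 37 + 30 + 23 + 16 = 150.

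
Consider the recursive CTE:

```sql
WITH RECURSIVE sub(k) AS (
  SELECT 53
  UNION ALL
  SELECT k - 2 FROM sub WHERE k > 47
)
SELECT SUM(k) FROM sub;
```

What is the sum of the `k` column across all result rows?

Base: k=53.
Iteration 1: 53 > 47 holds -> k = 53 - 2 = 51.
Iteration 2: 51 > 47 holds -> k = 51 - 2 = 49.
Iteration 3: 49 > 47 holds -> k = 49 - 2 = 47.
Iteration 4: 47 > 47 fails; recursion stops.
SUM(k) = 53 + 51 + 49 + 47 = 200.

200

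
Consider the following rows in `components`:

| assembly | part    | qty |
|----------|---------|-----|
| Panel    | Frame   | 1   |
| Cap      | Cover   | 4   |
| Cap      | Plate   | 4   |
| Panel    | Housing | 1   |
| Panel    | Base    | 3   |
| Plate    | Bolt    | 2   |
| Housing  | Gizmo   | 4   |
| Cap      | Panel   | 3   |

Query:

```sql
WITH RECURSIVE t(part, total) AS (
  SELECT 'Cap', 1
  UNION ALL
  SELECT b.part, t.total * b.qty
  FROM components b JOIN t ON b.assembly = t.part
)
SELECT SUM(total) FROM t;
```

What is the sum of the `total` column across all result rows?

Base: (Cap, total=1).
Iteration 1: components of {Cap} -> Cover = 1*4 = 4, Panel = 1*3 = 3, Plate = 1*4 = 4.
Iteration 2: components of {Cover,Panel,Plate} -> Base = 3*3 = 9, Bolt = 4*2 = 8, Frame = 3*1 = 3, Housing = 3*1 = 3.
Iteration 3: components of {Base,Bolt,Frame,Housing} -> Gizmo = 3*4 = 12.
Iteration 4: no further components; recursion stops.
SUM(total) = 1 + 3 + 4 + 4 + 3 + 9 + 3 + 8 + 12 = 47.

47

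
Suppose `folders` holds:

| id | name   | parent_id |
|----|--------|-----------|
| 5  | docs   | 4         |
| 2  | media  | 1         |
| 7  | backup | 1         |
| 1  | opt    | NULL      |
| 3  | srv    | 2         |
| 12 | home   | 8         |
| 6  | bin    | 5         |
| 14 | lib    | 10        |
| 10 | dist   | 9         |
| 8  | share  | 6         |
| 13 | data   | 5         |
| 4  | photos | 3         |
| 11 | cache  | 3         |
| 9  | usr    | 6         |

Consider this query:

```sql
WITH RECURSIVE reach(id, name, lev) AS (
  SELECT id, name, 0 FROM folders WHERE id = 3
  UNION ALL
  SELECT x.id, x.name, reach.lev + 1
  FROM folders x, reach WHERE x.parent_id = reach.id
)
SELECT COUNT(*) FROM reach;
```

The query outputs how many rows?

11

Base: id=3 (srv) at lev 0.
Iteration 1: rows with parent_id in {3} -> photos (id 4, lev 1), cache (id 11, lev 1).
Iteration 2: rows with parent_id in {4,11} -> docs (id 5, lev 2).
Iteration 3: rows with parent_id in {5} -> bin (id 6, lev 3), data (id 13, lev 3).
Iteration 4: rows with parent_id in {6,13} -> share (id 8, lev 4), usr (id 9, lev 4).
Iteration 5: rows with parent_id in {8,9} -> dist (id 10, lev 5), home (id 12, lev 5).
Iteration 6: rows with parent_id in {10,12} -> lib (id 14, lev 6).
Iteration 7: no rows with parent_id in {14}; recursion stops.
Total rows emitted: 11.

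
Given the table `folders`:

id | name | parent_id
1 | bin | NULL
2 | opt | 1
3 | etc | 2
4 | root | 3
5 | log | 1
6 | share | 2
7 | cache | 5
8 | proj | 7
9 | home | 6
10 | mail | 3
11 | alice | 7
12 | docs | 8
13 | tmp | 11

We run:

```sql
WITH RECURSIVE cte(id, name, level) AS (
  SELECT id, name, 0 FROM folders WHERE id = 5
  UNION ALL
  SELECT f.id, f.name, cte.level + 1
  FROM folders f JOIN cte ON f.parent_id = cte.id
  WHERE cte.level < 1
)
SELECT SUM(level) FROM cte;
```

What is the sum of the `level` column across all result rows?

1

Base: id=5 (log) at level 0.
Iteration 1: rows with parent_id in {5} -> cache (id 7, level 1).
Iteration 2: level < 1 fails for all current rows; recursion stops.
SUM(level) = 0 + 1 = 1.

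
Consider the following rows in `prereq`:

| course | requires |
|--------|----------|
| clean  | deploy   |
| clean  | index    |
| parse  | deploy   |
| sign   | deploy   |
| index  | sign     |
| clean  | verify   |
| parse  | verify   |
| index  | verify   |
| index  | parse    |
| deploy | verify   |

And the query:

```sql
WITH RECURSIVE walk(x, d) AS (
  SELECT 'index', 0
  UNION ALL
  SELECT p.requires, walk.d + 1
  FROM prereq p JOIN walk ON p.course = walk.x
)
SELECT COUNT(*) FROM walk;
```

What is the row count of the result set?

9

Base: (index, d=0).
Iteration 1: edges from {index} -> (parse, d=1), (sign, d=1), (verify, d=1).
Iteration 2: edges from {parse,sign,verify} -> (deploy, d=2) x2, (verify, d=2). [UNION ALL keeps all 3 new rows, including repeats]
Iteration 3: edges from {deploy,verify} -> (verify, d=3) x2. [UNION ALL keeps all 2 new rows, including repeats]
Iteration 4: no outgoing edges from {verify}; recursion stops.
Total rows emitted: 9.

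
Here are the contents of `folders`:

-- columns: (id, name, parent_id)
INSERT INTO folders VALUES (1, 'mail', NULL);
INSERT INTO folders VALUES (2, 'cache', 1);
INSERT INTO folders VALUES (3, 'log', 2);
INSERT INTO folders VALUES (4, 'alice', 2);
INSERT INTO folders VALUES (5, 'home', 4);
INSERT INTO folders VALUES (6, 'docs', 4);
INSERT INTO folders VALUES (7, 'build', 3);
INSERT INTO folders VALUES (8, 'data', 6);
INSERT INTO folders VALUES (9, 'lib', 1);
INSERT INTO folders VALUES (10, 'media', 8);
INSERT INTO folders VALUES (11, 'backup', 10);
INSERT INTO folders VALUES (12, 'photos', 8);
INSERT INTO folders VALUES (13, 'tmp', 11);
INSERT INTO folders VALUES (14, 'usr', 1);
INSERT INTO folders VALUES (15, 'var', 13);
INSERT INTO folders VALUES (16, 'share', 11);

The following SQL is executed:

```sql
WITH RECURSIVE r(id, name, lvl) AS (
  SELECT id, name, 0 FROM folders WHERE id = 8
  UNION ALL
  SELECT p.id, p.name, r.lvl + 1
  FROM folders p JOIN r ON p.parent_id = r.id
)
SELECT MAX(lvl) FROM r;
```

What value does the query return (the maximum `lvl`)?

4

Base: id=8 (data) at lvl 0.
Iteration 1: rows with parent_id in {8} -> media (id 10, lvl 1), photos (id 12, lvl 1).
Iteration 2: rows with parent_id in {10,12} -> backup (id 11, lvl 2).
Iteration 3: rows with parent_id in {11} -> tmp (id 13, lvl 3), share (id 16, lvl 3).
Iteration 4: rows with parent_id in {13,16} -> var (id 15, lvl 4).
Iteration 5: no rows with parent_id in {15}; recursion stops.
lvl values: 0, 1, 1, 2, 3, 3, 4; the maximum is 4.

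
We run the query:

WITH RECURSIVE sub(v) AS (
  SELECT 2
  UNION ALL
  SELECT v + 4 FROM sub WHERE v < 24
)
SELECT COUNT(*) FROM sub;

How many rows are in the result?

Base: v=2.
Iteration 1: 2 < 24 holds -> v = 2 + 4 = 6.
Iteration 2: 6 < 24 holds -> v = 6 + 4 = 10.
Iteration 3: 10 < 24 holds -> v = 10 + 4 = 14.
Iteration 4: 14 < 24 holds -> v = 14 + 4 = 18.
Iteration 5: 18 < 24 holds -> v = 18 + 4 = 22.
Iteration 6: 22 < 24 holds -> v = 22 + 4 = 26.
Iteration 7: 26 < 24 fails; recursion stops.
Total rows emitted: 7.

7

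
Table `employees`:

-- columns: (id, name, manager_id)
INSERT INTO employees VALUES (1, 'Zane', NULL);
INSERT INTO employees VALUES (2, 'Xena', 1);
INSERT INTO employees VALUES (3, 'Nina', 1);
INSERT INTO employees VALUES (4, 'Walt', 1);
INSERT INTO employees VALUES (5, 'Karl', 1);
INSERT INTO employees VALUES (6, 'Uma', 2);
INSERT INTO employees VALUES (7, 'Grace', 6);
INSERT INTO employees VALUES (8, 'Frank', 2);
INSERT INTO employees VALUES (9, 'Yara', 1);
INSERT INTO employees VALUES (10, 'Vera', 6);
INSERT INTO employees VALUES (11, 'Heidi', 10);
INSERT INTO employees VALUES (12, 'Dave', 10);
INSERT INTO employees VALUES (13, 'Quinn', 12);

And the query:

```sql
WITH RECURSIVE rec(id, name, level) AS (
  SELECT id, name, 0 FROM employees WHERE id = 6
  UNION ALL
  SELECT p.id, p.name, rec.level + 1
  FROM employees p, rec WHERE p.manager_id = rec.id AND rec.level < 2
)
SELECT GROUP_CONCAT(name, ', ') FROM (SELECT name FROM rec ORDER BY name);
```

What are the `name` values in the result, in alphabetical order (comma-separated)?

Base: id=6 (Uma) at level 0.
Iteration 1: rows with manager_id in {6} -> Grace (id 7, level 1), Vera (id 10, level 1).
Iteration 2: rows with manager_id in {7,10} -> Heidi (id 11, level 2), Dave (id 12, level 2).
Iteration 3: level < 2 fails for all current rows; recursion stops.

Dave, Grace, Heidi, Uma, Vera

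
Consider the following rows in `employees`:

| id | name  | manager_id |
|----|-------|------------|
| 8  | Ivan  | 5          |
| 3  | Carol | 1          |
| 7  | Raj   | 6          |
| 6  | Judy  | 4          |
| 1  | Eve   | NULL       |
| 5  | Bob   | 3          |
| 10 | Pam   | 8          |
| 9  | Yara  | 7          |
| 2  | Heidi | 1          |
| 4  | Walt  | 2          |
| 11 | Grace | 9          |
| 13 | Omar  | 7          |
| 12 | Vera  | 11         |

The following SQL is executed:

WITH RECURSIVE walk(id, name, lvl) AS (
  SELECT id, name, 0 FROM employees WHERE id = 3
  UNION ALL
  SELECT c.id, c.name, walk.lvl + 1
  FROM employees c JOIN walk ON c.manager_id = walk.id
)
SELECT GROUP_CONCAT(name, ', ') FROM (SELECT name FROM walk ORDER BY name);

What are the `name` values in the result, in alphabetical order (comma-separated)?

Bob, Carol, Ivan, Pam

Base: id=3 (Carol) at lvl 0.
Iteration 1: rows with manager_id in {3} -> Bob (id 5, lvl 1).
Iteration 2: rows with manager_id in {5} -> Ivan (id 8, lvl 2).
Iteration 3: rows with manager_id in {8} -> Pam (id 10, lvl 3).
Iteration 4: no rows with manager_id in {10}; recursion stops.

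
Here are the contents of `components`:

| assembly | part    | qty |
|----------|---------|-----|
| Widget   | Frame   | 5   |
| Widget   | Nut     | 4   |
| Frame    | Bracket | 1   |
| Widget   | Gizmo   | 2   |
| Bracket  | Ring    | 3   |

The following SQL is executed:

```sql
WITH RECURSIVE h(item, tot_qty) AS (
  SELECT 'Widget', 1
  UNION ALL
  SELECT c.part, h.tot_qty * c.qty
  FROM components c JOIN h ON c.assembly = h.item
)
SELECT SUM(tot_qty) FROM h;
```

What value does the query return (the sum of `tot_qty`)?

Base: (Widget, tot_qty=1).
Iteration 1: components of {Widget} -> Frame = 1*5 = 5, Gizmo = 1*2 = 2, Nut = 1*4 = 4.
Iteration 2: components of {Frame,Gizmo,Nut} -> Bracket = 5*1 = 5.
Iteration 3: components of {Bracket} -> Ring = 5*3 = 15.
Iteration 4: no further components; recursion stops.
SUM(tot_qty) = 1 + 5 + 4 + 2 + 5 + 15 = 32.

32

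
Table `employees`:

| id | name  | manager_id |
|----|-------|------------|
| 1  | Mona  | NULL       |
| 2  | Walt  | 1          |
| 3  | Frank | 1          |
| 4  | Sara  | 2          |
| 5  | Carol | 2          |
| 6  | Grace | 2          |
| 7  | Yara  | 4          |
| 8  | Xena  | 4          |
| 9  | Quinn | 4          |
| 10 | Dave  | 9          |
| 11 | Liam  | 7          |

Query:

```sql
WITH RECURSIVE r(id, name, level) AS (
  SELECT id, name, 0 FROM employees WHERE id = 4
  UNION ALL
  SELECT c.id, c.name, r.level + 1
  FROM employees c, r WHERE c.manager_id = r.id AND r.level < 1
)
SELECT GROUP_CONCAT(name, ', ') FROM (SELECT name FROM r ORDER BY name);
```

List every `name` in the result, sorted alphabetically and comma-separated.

Quinn, Sara, Xena, Yara

Base: id=4 (Sara) at level 0.
Iteration 1: rows with manager_id in {4} -> Yara (id 7, level 1), Xena (id 8, level 1), Quinn (id 9, level 1).
Iteration 2: level < 1 fails for all current rows; recursion stops.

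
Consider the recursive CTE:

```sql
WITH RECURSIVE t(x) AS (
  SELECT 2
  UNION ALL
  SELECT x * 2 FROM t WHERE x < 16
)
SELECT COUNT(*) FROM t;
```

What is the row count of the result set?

4

Base: x=2.
Iteration 1: 2 < 16 holds -> x = 2 * 2 = 4.
Iteration 2: 4 < 16 holds -> x = 4 * 2 = 8.
Iteration 3: 8 < 16 holds -> x = 8 * 2 = 16.
Iteration 4: 16 < 16 fails; recursion stops.
Total rows emitted: 4.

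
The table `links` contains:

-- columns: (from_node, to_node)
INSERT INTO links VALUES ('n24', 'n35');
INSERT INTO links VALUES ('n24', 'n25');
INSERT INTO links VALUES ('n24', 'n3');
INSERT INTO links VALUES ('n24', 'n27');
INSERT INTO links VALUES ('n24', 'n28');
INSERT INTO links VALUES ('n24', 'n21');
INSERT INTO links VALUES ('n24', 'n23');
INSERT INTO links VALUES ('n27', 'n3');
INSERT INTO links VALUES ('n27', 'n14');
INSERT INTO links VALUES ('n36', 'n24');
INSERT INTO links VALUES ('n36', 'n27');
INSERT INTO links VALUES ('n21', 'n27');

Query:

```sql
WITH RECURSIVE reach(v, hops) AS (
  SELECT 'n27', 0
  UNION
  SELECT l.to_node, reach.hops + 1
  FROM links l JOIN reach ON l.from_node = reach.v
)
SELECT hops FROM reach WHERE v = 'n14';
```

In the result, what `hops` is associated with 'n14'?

1

Base: (n27, hops=0).
Iteration 1: edges from {n27} -> (n14, hops=1), (n3, hops=1).
Iteration 2: no outgoing edges from {n14,n3}; recursion stops.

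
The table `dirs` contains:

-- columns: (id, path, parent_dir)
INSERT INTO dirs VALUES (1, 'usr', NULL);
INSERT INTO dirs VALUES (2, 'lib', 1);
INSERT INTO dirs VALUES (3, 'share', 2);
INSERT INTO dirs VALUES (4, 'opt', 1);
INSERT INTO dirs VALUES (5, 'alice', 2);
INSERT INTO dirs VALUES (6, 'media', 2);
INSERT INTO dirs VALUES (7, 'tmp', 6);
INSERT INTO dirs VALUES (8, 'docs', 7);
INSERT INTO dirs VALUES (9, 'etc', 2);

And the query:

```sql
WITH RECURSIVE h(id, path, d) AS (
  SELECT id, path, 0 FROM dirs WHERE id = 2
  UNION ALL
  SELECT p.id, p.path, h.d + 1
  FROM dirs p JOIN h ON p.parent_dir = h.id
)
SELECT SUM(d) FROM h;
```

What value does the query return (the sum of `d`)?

9

Base: id=2 (lib) at d 0.
Iteration 1: rows with parent_dir in {2} -> share (id 3, d 1), alice (id 5, d 1), media (id 6, d 1), etc (id 9, d 1).
Iteration 2: rows with parent_dir in {3,5,6,9} -> tmp (id 7, d 2).
Iteration 3: rows with parent_dir in {7} -> docs (id 8, d 3).
Iteration 4: no rows with parent_dir in {8}; recursion stops.
SUM(d) = 0 + 1 + 1 + 1 + 1 + 2 + 3 = 9.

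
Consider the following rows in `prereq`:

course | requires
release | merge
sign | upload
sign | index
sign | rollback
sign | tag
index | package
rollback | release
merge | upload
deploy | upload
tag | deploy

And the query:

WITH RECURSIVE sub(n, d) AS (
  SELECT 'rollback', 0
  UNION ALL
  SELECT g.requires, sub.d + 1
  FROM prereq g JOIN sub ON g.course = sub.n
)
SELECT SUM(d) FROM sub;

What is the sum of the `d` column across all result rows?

6

Base: (rollback, d=0).
Iteration 1: edges from {rollback} -> (release, d=1).
Iteration 2: edges from {release} -> (merge, d=2).
Iteration 3: edges from {merge} -> (upload, d=3).
Iteration 4: no outgoing edges from {upload}; recursion stops.
SUM(d) = 0 + 1 + 2 + 3 = 6.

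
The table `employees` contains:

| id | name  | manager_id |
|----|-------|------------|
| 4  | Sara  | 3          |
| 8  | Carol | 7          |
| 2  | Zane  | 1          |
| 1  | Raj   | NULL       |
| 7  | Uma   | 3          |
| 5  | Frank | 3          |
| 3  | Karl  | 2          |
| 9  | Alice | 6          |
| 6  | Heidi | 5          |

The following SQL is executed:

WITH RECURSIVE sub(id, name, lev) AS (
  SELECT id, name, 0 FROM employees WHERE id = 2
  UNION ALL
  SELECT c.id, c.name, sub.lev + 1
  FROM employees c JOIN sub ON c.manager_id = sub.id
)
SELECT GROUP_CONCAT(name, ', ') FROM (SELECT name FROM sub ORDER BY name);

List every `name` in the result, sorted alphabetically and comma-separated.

Alice, Carol, Frank, Heidi, Karl, Sara, Uma, Zane

Base: id=2 (Zane) at lev 0.
Iteration 1: rows with manager_id in {2} -> Karl (id 3, lev 1).
Iteration 2: rows with manager_id in {3} -> Sara (id 4, lev 2), Frank (id 5, lev 2), Uma (id 7, lev 2).
Iteration 3: rows with manager_id in {4,5,7} -> Heidi (id 6, lev 3), Carol (id 8, lev 3).
Iteration 4: rows with manager_id in {6,8} -> Alice (id 9, lev 4).
Iteration 5: no rows with manager_id in {9}; recursion stops.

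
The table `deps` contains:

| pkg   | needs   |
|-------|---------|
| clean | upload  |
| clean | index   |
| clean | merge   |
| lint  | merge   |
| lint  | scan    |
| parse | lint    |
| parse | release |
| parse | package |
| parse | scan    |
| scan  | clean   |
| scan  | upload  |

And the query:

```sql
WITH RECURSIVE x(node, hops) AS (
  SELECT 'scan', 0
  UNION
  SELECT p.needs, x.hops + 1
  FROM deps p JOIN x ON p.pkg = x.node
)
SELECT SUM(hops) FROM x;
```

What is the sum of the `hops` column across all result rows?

8

Base: (scan, hops=0).
Iteration 1: edges from {scan} -> (clean, hops=1), (upload, hops=1).
Iteration 2: edges from {clean,upload} -> (index, hops=2), (merge, hops=2), (upload, hops=2).
Iteration 3: no outgoing edges from {index,merge,upload}; recursion stops.
SUM(hops) = 0 + 1 + 1 + 2 + 2 + 2 = 8.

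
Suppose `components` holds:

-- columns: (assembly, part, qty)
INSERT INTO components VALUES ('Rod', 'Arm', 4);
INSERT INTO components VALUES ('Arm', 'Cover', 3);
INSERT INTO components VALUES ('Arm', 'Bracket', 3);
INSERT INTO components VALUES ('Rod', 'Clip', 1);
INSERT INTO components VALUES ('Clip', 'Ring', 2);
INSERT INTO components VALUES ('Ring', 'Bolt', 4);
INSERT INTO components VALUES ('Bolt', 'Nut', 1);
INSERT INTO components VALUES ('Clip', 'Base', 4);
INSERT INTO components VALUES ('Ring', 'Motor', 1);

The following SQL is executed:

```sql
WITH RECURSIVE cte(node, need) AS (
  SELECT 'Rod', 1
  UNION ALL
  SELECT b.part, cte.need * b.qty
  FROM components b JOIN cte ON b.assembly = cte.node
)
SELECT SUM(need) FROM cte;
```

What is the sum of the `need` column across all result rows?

Base: (Rod, need=1).
Iteration 1: components of {Rod} -> Arm = 1*4 = 4, Clip = 1*1 = 1.
Iteration 2: components of {Arm,Clip} -> Base = 1*4 = 4, Bracket = 4*3 = 12, Cover = 4*3 = 12, Ring = 1*2 = 2.
Iteration 3: components of {Base,Bracket,Cover,Ring} -> Bolt = 2*4 = 8, Motor = 2*1 = 2.
Iteration 4: components of {Bolt,Motor} -> Nut = 8*1 = 8.
Iteration 5: no further components; recursion stops.
SUM(need) = 1 + 4 + 1 + 12 + 12 + 2 + 4 + 8 + 2 + 8 = 54.

54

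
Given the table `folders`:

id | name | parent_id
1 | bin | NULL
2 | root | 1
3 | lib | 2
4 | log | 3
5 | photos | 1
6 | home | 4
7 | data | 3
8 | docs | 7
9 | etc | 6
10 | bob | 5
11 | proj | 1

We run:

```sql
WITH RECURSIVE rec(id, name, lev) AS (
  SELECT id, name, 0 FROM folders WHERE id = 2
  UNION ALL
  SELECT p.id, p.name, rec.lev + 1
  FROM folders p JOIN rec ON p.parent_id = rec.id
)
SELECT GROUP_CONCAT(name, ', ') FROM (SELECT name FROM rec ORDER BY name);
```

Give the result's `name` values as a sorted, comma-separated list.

Base: id=2 (root) at lev 0.
Iteration 1: rows with parent_id in {2} -> lib (id 3, lev 1).
Iteration 2: rows with parent_id in {3} -> log (id 4, lev 2), data (id 7, lev 2).
Iteration 3: rows with parent_id in {4,7} -> home (id 6, lev 3), docs (id 8, lev 3).
Iteration 4: rows with parent_id in {6,8} -> etc (id 9, lev 4).
Iteration 5: no rows with parent_id in {9}; recursion stops.

data, docs, etc, home, lib, log, root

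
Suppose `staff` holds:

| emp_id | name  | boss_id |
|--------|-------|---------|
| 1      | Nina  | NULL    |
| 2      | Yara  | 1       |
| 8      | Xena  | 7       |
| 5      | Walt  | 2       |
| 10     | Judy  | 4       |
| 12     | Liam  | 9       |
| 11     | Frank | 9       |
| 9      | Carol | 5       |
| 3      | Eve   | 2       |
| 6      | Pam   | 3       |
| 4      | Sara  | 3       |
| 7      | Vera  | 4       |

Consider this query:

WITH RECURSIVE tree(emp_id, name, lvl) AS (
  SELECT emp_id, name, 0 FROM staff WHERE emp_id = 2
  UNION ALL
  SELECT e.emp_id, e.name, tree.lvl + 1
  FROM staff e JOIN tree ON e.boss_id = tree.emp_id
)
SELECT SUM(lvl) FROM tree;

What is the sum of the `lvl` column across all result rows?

Base: emp_id=2 (Yara) at lvl 0.
Iteration 1: rows with boss_id in {2} -> Eve (id 3, lvl 1), Walt (id 5, lvl 1).
Iteration 2: rows with boss_id in {3,5} -> Sara (id 4, lvl 2), Pam (id 6, lvl 2), Carol (id 9, lvl 2).
Iteration 3: rows with boss_id in {4,6,9} -> Vera (id 7, lvl 3), Judy (id 10, lvl 3), Frank (id 11, lvl 3), Liam (id 12, lvl 3).
Iteration 4: rows with boss_id in {7,10,11,12} -> Xena (id 8, lvl 4).
Iteration 5: no rows with boss_id in {8}; recursion stops.
SUM(lvl) = 0 + 1 + 1 + 2 + 2 + 2 + 3 + 3 + 3 + 3 + 4 = 24.

24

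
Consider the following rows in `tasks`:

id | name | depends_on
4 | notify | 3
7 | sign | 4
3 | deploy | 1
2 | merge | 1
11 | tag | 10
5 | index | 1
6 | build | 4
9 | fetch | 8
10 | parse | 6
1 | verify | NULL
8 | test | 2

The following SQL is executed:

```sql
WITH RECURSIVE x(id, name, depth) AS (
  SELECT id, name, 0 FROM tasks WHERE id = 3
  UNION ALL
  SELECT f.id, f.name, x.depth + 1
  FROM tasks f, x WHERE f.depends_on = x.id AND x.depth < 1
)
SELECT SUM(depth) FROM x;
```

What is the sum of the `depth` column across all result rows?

1

Base: id=3 (deploy) at depth 0.
Iteration 1: rows with depends_on in {3} -> notify (id 4, depth 1).
Iteration 2: depth < 1 fails for all current rows; recursion stops.
SUM(depth) = 0 + 1 = 1.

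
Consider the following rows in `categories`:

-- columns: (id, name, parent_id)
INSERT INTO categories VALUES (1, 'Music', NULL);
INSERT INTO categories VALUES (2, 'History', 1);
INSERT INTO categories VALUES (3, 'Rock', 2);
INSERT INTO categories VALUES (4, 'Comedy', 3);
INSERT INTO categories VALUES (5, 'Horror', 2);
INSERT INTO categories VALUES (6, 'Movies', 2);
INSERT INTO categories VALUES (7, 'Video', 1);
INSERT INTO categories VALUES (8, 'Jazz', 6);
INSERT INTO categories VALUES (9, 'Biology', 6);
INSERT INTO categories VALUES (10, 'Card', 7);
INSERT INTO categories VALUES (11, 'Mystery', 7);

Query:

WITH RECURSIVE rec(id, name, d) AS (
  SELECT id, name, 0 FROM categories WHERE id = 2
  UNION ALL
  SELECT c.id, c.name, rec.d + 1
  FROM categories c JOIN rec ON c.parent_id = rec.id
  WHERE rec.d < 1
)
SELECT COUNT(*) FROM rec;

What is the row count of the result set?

4

Base: id=2 (History) at d 0.
Iteration 1: rows with parent_id in {2} -> Rock (id 3, d 1), Horror (id 5, d 1), Movies (id 6, d 1).
Iteration 2: d < 1 fails for all current rows; recursion stops.
Total rows emitted: 4.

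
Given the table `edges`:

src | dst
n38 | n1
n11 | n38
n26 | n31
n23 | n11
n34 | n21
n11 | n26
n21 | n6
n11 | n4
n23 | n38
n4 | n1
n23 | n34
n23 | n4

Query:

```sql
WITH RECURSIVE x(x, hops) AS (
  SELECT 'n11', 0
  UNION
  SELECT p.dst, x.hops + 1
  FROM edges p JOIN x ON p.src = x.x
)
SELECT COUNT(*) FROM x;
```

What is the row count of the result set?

Base: (n11, hops=0).
Iteration 1: edges from {n11} -> (n26, hops=1), (n38, hops=1), (n4, hops=1).
Iteration 2: edges from {n26,n38,n4} -> (n1, hops=2), (n31, hops=2). [UNION drops 1 duplicate row(s)]
Iteration 3: no outgoing edges from {n1,n31}; recursion stops.
Total rows emitted: 6.

6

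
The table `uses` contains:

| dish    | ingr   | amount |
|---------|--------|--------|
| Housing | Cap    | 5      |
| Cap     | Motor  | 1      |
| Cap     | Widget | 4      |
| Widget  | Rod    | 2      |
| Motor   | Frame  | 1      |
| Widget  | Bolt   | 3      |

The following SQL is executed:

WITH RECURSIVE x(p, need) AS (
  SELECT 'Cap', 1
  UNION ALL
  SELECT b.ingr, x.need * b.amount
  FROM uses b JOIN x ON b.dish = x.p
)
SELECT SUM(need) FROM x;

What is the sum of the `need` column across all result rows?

Base: (Cap, need=1).
Iteration 1: components of {Cap} -> Motor = 1*1 = 1, Widget = 1*4 = 4.
Iteration 2: components of {Motor,Widget} -> Bolt = 4*3 = 12, Frame = 1*1 = 1, Rod = 4*2 = 8.
Iteration 3: no further components; recursion stops.
SUM(need) = 1 + 1 + 4 + 1 + 8 + 12 = 27.

27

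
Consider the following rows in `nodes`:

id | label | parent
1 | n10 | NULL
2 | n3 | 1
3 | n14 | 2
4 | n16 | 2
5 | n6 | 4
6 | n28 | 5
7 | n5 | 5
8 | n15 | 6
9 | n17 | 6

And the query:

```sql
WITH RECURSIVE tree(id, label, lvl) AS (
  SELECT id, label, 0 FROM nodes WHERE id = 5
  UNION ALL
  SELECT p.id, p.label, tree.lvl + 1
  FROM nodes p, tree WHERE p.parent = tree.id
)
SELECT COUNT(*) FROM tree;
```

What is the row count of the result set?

Base: id=5 (n6) at lvl 0.
Iteration 1: rows with parent in {5} -> n28 (id 6, lvl 1), n5 (id 7, lvl 1).
Iteration 2: rows with parent in {6,7} -> n15 (id 8, lvl 2), n17 (id 9, lvl 2).
Iteration 3: no rows with parent in {8,9}; recursion stops.
Total rows emitted: 5.

5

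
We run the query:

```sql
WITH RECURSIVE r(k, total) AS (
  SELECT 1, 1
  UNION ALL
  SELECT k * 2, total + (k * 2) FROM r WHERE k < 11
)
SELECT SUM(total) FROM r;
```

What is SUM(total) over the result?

57

Base: k=1, total=1.
Iteration 1: 1 < 11 holds -> k = 1 * 2 = 2, total = 1 + 2 = 3.
Iteration 2: 2 < 11 holds -> k = 2 * 2 = 4, total = 3 + 4 = 7.
Iteration 3: 4 < 11 holds -> k = 4 * 2 = 8, total = 7 + 8 = 15.
Iteration 4: 8 < 11 holds -> k = 8 * 2 = 16, total = 15 + 16 = 31.
Iteration 5: 16 < 11 fails; recursion stops.
SUM(total) = 1 + 3 + 7 + 15 + 31 = 57.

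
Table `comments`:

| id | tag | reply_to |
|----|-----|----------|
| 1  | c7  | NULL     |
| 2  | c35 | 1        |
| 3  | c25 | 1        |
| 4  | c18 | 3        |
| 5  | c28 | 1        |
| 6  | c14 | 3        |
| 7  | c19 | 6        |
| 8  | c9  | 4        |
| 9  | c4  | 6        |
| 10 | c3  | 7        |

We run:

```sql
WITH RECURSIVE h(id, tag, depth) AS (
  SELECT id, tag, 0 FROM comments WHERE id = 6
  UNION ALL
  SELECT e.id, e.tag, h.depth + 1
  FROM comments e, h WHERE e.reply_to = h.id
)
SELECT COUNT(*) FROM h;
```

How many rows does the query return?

4

Base: id=6 (c14) at depth 0.
Iteration 1: rows with reply_to in {6} -> c19 (id 7, depth 1), c4 (id 9, depth 1).
Iteration 2: rows with reply_to in {7,9} -> c3 (id 10, depth 2).
Iteration 3: no rows with reply_to in {10}; recursion stops.
Total rows emitted: 4.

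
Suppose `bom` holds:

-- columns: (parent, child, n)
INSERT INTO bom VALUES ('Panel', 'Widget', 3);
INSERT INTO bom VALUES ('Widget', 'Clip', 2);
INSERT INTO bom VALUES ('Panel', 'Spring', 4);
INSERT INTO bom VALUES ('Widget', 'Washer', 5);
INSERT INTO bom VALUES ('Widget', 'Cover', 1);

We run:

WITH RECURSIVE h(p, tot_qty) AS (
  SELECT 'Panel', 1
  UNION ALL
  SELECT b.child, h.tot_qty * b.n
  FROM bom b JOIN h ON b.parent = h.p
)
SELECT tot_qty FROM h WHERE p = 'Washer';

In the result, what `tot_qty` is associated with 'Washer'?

15

Base: (Panel, tot_qty=1).
Iteration 1: components of {Panel} -> Spring = 1*4 = 4, Widget = 1*3 = 3.
Iteration 2: components of {Spring,Widget} -> Clip = 3*2 = 6, Cover = 3*1 = 3, Washer = 3*5 = 15.
Iteration 3: no further components; recursion stops.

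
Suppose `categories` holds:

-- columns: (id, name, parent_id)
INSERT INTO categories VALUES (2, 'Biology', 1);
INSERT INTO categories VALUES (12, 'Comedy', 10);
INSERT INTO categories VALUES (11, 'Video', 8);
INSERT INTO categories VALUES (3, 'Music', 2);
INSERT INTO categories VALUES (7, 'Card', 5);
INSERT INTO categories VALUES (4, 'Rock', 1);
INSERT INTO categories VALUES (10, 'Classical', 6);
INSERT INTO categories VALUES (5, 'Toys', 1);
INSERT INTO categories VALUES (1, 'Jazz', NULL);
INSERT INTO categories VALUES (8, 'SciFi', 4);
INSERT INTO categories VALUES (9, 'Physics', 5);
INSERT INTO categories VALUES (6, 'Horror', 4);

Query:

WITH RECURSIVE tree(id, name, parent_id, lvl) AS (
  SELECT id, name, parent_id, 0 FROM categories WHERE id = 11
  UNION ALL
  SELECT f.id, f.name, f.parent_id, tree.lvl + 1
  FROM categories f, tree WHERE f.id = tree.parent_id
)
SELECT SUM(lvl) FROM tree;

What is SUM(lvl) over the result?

6

Base: id=11 (Video), parent_id=8, lvl 0.
Iteration 1: join on id=8 -> SciFi (id 8, parent_id=4, lvl 1).
Iteration 2: join on id=4 -> Rock (id 4, parent_id=1, lvl 2).
Iteration 3: join on id=1 -> Jazz (id 1, parent_id=NULL, lvl 3).
Iteration 4: parent_id is NULL; no match; recursion stops.
SUM(lvl) = 0 + 1 + 2 + 3 = 6.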